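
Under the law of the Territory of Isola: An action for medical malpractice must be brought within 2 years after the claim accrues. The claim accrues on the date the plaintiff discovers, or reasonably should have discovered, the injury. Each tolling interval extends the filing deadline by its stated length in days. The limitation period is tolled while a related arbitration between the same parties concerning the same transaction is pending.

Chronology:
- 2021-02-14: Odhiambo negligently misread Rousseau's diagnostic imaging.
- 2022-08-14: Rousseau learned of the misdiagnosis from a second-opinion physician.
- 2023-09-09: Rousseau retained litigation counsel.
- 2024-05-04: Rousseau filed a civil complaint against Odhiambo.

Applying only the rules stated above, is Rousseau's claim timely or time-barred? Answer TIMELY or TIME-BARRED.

The claim did not accrue until Rousseau discovered the injury on 2022-08-14; the 2021-02-14 act date does not start the clock under the stated rule.
The untolled deadline — 2 years after 2022-08-14 — is 2024-08-14.
None of the other events listed affects the running of the period under the stated rules.
The 2024-05-04 filing precedes the 2024-08-14 deadline; the claim is timely.

TIMELY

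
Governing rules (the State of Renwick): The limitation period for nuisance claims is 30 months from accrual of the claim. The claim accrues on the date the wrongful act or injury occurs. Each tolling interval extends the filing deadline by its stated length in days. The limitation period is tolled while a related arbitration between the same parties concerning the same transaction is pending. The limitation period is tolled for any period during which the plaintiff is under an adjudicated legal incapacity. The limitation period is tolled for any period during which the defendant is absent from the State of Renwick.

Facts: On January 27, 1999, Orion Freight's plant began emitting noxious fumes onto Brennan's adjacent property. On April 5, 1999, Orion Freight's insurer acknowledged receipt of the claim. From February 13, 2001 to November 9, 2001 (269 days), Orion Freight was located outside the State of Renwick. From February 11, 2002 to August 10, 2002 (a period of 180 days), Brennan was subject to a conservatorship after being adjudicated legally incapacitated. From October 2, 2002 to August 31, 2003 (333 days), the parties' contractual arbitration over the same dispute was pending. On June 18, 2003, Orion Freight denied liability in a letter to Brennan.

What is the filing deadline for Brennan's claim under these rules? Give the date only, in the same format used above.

September 17, 2003

The claim accrued on January 27, 1999, the date of the act.
30 months from January 27, 1999 is July 27, 2001.
The defendant's absence from the jurisdiction from February 13, 2001 to November 9, 2001 tolled the period for 269 days, extending the deadline to April 22, 2002.
Because the plaintiff's legal incapacity ran from February 11, 2002 to August 10, 2002, the deadline is extended by 180 days to October 19, 2002.
The period was tolled for 333 days by the pending related arbitration (October 2, 2002 to August 31, 2003), pushing the deadline to September 17, 2003.
None of the other events listed affects the running of the period under the stated rules.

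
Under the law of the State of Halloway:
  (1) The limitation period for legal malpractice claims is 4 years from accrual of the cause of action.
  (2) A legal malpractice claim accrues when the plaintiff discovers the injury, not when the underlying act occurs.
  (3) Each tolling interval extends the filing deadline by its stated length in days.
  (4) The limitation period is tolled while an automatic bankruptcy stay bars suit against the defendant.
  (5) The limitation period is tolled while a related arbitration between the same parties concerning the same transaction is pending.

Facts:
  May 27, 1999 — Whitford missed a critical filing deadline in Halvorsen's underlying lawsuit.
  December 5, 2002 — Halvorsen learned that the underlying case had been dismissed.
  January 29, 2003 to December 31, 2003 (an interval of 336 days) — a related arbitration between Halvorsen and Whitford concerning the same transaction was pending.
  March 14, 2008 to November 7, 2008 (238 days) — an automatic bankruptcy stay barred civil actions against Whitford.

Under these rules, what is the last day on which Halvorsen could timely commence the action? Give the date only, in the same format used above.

The claim did not accrue until Halvorsen discovered the injury on December 5, 2002; the May 27, 1999 act date does not start the clock under the stated rule.
The untolled deadline — 4 years after December 5, 2002 — is December 5, 2006.
The period was tolled for 336 days by the pending related arbitration (January 29, 2003 to December 31, 2003), pushing the deadline to November 6, 2007.
By the time the automatic bankruptcy stay began on March 14, 2008, the limitation period had already expired on November 6, 2007; that interval cannot revive it.

November 6, 2007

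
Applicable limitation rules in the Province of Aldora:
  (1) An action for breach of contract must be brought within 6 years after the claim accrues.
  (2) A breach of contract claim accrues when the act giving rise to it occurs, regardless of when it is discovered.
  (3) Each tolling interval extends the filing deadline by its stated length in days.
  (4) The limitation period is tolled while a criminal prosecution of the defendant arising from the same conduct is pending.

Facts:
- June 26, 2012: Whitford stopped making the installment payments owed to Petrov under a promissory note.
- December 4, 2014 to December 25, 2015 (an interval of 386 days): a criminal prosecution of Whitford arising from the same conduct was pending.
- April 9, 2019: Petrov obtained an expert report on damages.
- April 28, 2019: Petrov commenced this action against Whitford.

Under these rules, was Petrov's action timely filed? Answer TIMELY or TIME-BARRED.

The claim accrued on June 26, 2012, when the wrongful act occurred.
6 years from June 26, 2012 is June 26, 2018.
The period was tolled for 386 days by the pending criminal prosecution (December 4, 2014 to December 25, 2015), pushing the deadline to July 17, 2019.
Nothing else in the chronology tolls or restarts the period.
Filing on April 28, 2019 beat the July 17, 2019 deadline — the action is timely.

TIMELY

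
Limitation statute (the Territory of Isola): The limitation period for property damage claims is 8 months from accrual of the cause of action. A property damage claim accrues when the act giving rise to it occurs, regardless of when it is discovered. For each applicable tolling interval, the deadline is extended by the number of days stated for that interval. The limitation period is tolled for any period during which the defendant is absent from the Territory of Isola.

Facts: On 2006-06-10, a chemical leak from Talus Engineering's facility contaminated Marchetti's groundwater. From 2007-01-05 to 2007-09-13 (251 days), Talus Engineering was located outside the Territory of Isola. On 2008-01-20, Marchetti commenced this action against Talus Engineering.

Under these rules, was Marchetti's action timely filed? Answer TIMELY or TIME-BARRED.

TIME-BARRED

The cause of action accrued on 2006-06-10, the date of the act.
The untolled deadline — 8 months after 2006-06-10 — is 2007-02-10.
The defendant's absence from the jurisdiction from 2007-01-05 to 2007-09-13 tolled the period for 251 days, extending the deadline to 2007-10-19.
The 2008-01-20 filing falls after the 2007-10-19 deadline; the claim is time-barred.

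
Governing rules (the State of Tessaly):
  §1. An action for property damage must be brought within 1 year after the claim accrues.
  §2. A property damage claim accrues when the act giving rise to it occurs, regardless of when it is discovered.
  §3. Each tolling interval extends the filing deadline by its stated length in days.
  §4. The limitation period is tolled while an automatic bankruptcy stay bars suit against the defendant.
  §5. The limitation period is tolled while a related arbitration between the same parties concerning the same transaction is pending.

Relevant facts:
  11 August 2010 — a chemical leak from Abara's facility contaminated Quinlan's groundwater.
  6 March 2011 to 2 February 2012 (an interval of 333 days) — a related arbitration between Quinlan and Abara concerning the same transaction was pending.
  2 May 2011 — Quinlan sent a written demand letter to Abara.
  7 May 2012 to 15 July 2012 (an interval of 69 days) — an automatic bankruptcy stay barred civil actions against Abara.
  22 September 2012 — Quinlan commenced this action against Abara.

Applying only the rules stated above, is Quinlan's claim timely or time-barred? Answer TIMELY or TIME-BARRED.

The limitation period began to run on 11 August 2010.
Adding the 1 year base period to 11 August 2010 gives a deadline of 11 August 2011, before any tolling.
The pending related arbitration from 6 March 2011 to 2 February 2012 tolled the period for 333 days, extending the deadline to 9 July 2012.
Because the automatic bankruptcy stay ran from 7 May 2012 to 15 July 2012, the deadline is extended by 69 days to 16 September 2012.
The other events in the timeline have no effect on the limitation period under the stated rules.
Quinlan filed on 22 September 2012, after the 16 September 2012 deadline, so the action is time-barred.

TIME-BARRED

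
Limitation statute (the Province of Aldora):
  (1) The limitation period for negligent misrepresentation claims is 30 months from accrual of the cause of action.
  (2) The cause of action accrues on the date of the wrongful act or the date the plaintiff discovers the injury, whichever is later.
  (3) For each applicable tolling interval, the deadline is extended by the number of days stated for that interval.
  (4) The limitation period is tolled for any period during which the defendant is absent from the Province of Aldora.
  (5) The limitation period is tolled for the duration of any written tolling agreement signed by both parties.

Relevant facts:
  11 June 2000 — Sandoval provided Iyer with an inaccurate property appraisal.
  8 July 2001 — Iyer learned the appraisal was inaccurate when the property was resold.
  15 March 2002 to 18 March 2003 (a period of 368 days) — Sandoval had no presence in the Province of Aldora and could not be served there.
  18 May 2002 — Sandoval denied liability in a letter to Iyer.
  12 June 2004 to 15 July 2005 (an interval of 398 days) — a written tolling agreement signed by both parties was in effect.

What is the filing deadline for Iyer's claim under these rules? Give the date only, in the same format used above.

Taking the later of the act (11 June 2000) and discovery (8 July 2001), the claim accrued on 8 July 2001.
Adding the 30 months base period to 8 July 2001 gives a deadline of 8 January 2004, before any tolling.
Because the defendant's absence from the jurisdiction ran from 15 March 2002 to 18 March 2003, the deadline is extended by 368 days to 10 January 2005.
The period was tolled for 398 days by the written tolling agreement (12 June 2004 to 15 July 2005), pushing the deadline to 12 February 2006.
Nothing else in the chronology tolls or restarts the period.

12 February 2006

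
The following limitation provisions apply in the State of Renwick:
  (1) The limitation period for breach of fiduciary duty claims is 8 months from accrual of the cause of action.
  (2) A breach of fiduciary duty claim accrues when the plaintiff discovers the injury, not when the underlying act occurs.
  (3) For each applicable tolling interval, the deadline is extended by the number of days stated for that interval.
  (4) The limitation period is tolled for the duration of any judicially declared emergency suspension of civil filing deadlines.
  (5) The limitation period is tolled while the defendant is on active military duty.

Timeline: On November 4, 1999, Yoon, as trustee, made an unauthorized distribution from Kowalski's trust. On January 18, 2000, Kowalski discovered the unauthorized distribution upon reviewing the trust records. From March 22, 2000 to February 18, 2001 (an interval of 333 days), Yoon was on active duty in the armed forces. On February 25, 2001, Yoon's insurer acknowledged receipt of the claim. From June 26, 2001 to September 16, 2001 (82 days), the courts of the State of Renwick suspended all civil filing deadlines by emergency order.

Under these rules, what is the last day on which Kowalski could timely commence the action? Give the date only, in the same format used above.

November 7, 2001

Accrual is tied to discovery, so the period began on January 18, 2000 rather than on November 4, 1999 when the act occurred.
8 months from January 18, 2000 is September 18, 2000.
Because the defendant's active military service ran from March 22, 2000 to February 18, 2001, the deadline is extended by 333 days to August 17, 2001.
Because the emergency suspension of filing deadlines ran from June 26, 2001 to September 16, 2001, the deadline is extended by 82 days to November 7, 2001.
None of the other events listed affects the running of the period under the stated rules.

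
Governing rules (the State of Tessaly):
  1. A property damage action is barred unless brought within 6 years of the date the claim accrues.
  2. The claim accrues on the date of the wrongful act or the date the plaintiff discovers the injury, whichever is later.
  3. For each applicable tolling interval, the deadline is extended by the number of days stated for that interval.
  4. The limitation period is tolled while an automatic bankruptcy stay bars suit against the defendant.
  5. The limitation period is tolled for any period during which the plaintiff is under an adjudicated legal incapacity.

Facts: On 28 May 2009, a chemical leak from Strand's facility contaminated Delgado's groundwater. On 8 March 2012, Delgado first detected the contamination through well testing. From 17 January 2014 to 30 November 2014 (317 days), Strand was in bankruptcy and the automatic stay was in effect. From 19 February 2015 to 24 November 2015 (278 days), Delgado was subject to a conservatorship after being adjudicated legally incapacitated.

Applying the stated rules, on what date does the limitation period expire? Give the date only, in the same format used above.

Taking the later of the act (28 May 2009) and discovery (8 March 2012), the claim accrued on 8 March 2012.
Adding the 6 years base period to 8 March 2012 gives a deadline of 8 March 2018, before any tolling.
Because the automatic bankruptcy stay ran from 17 January 2014 to 30 November 2014, the deadline is extended by 317 days to 19 January 2019.
The plaintiff's legal incapacity from 19 February 2015 to 24 November 2015 tolled the period for 278 days, extending the deadline to 24 October 2019.

24 October 2019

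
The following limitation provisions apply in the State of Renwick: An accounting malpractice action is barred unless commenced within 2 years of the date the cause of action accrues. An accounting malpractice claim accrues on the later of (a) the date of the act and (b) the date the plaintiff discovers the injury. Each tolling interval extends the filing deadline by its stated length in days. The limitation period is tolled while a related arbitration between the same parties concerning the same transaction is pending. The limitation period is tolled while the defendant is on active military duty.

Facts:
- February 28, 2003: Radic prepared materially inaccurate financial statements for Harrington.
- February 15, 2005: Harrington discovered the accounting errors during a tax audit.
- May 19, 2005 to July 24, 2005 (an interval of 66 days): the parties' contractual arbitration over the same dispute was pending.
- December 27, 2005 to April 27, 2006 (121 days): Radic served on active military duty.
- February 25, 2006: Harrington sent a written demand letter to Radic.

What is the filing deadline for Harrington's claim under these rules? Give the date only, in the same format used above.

Because discovery on February 15, 2005 post-dates the February 28, 2003 act, accrual under the later-of rule falls on February 15, 2005.
2 years from February 15, 2005 is February 15, 2007.
Because the pending related arbitration ran from May 19, 2005 to July 24, 2005, the deadline is extended by 66 days to April 22, 2007.
The period was tolled for 121 days by the defendant's active military service (December 27, 2005 to April 27, 2006), pushing the deadline to August 21, 2007.
Nothing else in the chronology tolls or restarts the period.

August 21, 2007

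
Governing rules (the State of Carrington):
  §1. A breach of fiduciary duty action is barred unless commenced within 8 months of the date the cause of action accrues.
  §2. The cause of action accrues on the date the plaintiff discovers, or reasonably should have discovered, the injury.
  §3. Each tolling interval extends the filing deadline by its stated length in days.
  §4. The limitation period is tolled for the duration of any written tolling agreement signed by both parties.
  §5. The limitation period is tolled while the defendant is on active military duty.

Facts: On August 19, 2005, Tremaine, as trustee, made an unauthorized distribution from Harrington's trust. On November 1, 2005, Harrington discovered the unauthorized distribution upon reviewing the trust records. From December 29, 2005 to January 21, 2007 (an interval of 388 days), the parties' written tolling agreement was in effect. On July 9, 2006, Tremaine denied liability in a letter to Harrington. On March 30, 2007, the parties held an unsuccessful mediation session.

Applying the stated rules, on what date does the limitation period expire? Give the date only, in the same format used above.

July 24, 2007

Accrual is tied to discovery, so the period began on November 1, 2005 rather than on August 19, 2005 when the act occurred.
The untolled deadline — 8 months after November 1, 2005 — is July 1, 2006.
Because the written tolling agreement ran from December 29, 2005 to January 21, 2007, the deadline is extended by 388 days to July 24, 2007.
Nothing else in the chronology tolls or restarts the period.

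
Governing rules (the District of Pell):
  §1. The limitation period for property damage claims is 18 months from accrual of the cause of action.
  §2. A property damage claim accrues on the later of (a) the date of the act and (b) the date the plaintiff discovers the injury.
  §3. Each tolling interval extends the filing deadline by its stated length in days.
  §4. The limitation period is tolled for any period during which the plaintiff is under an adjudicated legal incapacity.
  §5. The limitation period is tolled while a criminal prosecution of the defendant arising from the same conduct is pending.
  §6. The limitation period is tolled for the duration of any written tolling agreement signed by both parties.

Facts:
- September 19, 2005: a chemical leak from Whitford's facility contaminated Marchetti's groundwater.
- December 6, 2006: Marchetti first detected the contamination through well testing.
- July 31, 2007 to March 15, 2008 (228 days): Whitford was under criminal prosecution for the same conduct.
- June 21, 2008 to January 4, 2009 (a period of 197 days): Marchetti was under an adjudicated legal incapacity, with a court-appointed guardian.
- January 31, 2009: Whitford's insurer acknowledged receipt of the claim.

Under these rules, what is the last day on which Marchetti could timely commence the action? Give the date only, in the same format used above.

Taking the later of the act (September 19, 2005) and discovery (December 6, 2006), the claim accrued on December 6, 2006.
18 months from December 6, 2006 is June 6, 2008.
Because the pending criminal prosecution ran from July 31, 2007 to March 15, 2008, the deadline is extended by 228 days to January 20, 2009.
The period was tolled for 197 days by the plaintiff's legal incapacity (June 21, 2008 to January 4, 2009), pushing the deadline to August 5, 2009.
The other events in the timeline have no effect on the limitation period under the stated rules.

August 5, 2009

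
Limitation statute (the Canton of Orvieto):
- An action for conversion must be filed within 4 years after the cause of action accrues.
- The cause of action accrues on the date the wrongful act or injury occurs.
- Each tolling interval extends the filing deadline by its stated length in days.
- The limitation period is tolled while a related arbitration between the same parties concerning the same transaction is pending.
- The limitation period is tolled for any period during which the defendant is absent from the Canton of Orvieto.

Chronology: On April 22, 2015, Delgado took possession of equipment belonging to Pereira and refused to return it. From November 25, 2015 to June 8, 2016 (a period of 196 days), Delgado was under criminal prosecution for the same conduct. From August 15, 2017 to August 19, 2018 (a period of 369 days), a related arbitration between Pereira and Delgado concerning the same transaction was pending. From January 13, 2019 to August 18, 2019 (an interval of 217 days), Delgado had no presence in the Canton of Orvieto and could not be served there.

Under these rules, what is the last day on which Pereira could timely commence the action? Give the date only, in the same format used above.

The claim accrued on April 22, 2015, when the wrongful act occurred.
The untolled deadline — 4 years after April 22, 2015 — is April 22, 2019.
The period was tolled for 369 days by the pending related arbitration (August 15, 2017 to August 19, 2018), pushing the deadline to April 25, 2020.
Because the defendant's absence from the jurisdiction ran from January 13, 2019 to August 18, 2019, the deadline is extended by 217 days to November 28, 2020.
No stated provision tolls the period for a criminal prosecution, so the interval from November 25, 2015 to June 8, 2016 has no effect on the deadline.

November 28, 2020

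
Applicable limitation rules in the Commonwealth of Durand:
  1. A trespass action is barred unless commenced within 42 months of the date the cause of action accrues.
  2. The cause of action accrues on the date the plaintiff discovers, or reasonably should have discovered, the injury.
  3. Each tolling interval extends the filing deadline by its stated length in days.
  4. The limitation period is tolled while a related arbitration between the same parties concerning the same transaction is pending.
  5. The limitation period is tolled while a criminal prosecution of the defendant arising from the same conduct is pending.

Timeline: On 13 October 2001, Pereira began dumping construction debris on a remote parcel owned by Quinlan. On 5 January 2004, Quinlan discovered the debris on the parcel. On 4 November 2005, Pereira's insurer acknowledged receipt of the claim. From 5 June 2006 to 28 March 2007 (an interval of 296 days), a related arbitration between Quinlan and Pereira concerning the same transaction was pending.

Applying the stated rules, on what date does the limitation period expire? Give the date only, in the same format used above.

26 April 2008

Under the discovery rule, the claim accrued on 5 January 2004, when Quinlan discovered the injury — not on the 13 October 2001 date of the underlying act.
42 months from 5 January 2004 is 5 July 2007.
The pending related arbitration from 5 June 2006 to 28 March 2007 tolled the period for 296 days, extending the deadline to 26 April 2008.
The other events in the timeline have no effect on the limitation period under the stated rules.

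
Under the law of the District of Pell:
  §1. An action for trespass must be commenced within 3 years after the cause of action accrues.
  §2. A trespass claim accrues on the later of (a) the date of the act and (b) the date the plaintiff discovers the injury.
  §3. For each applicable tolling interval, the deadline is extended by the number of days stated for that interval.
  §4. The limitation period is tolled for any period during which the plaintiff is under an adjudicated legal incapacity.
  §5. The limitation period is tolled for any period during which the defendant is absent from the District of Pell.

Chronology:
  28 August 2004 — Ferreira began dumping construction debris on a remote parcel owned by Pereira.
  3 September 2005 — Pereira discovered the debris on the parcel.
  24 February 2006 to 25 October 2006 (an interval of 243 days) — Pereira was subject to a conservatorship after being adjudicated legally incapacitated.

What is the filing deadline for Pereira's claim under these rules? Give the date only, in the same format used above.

The claim accrued on 3 September 2005 — the later of the 28 August 2004 act and the 3 September 2005 discovery.
The untolled deadline — 3 years after 3 September 2005 — is 3 September 2008.
Because the plaintiff's legal incapacity ran from 24 February 2006 to 25 October 2006, the deadline is extended by 243 days to 4 May 2009.

4 May 2009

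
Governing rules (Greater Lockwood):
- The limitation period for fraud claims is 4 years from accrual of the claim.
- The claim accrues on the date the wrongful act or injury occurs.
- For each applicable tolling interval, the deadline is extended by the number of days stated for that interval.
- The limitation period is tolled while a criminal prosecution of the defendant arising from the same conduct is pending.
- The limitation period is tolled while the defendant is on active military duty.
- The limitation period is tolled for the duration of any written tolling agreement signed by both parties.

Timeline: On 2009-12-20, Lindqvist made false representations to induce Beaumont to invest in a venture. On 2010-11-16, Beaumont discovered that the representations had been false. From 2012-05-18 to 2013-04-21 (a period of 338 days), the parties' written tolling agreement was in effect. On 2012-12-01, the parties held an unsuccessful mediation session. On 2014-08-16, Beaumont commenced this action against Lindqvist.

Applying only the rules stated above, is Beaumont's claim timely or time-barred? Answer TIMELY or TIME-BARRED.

Because the rule ties accrual to occurrence, the claim accrued on 2009-12-20, not on the 2010-11-16 discovery date.
4 years from 2009-12-20 is 2013-12-20.
The written tolling agreement from 2012-05-18 to 2013-04-21 tolled the period for 338 days, extending the deadline to 2014-11-23.
Nothing else in the chronology tolls or restarts the period.
Beaumont filed on 2014-08-16, before the 2014-11-23 deadline, so the action is timely.

TIMELY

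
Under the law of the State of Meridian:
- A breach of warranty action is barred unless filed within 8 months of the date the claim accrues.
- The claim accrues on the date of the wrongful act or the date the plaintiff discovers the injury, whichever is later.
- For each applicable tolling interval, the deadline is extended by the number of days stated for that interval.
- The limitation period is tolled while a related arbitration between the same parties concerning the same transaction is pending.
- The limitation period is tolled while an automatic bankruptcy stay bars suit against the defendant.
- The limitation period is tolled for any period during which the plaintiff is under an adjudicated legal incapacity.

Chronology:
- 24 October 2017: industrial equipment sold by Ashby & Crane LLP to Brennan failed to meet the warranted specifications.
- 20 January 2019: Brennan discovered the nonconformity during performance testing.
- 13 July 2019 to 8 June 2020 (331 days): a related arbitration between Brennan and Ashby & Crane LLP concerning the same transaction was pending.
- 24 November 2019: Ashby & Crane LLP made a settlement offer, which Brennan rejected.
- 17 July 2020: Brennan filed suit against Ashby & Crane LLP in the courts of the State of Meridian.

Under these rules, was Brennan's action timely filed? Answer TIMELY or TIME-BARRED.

Taking the later of the act (24 October 2017) and discovery (20 January 2019), the claim accrued on 20 January 2019.
8 months from 20 January 2019 is 20 September 2019.
Because the pending related arbitration ran from 13 July 2019 to 8 June 2020, the deadline is extended by 331 days to 16 August 2020.
Nothing else in the chronology tolls or restarts the period.
The 17 July 2020 filing precedes the 16 August 2020 deadline; the claim is timely.

TIMELY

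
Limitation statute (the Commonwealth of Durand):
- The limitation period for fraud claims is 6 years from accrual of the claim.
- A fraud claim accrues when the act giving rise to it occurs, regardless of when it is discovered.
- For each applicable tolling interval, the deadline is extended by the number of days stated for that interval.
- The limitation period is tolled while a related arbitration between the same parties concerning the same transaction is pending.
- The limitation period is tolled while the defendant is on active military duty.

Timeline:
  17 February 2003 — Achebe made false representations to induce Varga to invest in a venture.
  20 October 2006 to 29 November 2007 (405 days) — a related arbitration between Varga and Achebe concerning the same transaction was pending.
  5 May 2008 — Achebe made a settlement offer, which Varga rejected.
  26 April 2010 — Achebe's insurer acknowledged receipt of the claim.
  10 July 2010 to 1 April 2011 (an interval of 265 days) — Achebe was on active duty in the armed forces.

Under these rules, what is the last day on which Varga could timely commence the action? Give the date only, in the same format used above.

29 March 2010

The claim accrued on 17 February 2003, when the wrongful act occurred.
6 years from 17 February 2003 is 17 February 2009.
The period was tolled for 405 days by the pending related arbitration (20 October 2006 to 29 November 2007), pushing the deadline to 29 March 2010.
The defendant's active military service starting 10 July 2010 came too late — the period had run on 29 March 2010 — and so does not extend the deadline.
Nothing else in the chronology tolls or restarts the period.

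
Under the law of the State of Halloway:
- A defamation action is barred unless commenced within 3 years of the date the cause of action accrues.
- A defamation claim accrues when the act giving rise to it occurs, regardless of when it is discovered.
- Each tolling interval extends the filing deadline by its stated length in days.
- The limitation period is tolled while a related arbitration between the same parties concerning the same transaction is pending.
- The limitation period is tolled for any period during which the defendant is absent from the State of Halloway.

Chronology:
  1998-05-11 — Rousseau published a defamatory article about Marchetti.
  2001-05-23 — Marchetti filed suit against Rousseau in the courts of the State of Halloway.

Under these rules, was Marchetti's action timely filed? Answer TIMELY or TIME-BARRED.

The cause of action accrued on 1998-05-11, the date of the act.
The untolled deadline — 3 years after 1998-05-11 — is 2001-05-11.
The 2001-05-23 filing falls after the 2001-05-11 deadline; the claim is time-barred.

TIME-BARRED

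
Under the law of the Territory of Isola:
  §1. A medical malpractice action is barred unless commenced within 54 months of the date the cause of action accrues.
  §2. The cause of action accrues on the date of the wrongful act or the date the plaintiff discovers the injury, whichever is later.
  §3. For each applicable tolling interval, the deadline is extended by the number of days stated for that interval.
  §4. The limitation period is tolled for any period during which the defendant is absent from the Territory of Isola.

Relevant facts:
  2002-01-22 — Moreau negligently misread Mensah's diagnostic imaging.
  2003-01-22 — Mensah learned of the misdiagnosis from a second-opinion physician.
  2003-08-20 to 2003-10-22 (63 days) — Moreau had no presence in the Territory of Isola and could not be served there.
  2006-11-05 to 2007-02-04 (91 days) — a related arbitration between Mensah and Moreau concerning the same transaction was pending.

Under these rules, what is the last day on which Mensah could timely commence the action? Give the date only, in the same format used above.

Because discovery on 2003-01-22 post-dates the 2002-01-22 act, accrual under the later-of rule falls on 2003-01-22.
54 months from 2003-01-22 is 2007-07-22.
The period was tolled for 63 days by the defendant's absence from the jurisdiction (2003-08-20 to 2003-10-22), pushing the deadline to 2007-09-23.
No stated provision tolls the period for a pending arbitration, so the interval from 2006-11-05 to 2007-02-04 has no effect on the deadline.

2007-09-23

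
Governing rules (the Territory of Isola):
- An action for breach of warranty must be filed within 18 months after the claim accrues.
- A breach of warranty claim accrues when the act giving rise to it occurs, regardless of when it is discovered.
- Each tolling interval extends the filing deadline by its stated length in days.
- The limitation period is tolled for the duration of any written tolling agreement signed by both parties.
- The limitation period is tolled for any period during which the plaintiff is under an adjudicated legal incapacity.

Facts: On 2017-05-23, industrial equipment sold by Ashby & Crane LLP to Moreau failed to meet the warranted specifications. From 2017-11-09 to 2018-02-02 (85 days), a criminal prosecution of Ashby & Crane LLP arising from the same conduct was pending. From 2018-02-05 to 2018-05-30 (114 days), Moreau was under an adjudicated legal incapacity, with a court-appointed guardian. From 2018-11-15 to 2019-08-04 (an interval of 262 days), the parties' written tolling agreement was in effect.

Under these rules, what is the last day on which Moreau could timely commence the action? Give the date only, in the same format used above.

The claim accrued on 2017-05-23, the date of the act.
Adding the 18 months base period to 2017-05-23 gives a deadline of 2018-11-23, before any tolling.
The period was tolled for 114 days by the plaintiff's legal incapacity (2018-02-05 to 2018-05-30), pushing the deadline to 2019-03-17.
The written tolling agreement from 2018-11-15 to 2019-08-04 tolled the period for 262 days, extending the deadline to 2019-12-04.
Although a criminal prosecution ran from 2017-11-09 to 2018-02-02, the stated rules do not make that a tolling event, so it is disregarded.

2019-12-04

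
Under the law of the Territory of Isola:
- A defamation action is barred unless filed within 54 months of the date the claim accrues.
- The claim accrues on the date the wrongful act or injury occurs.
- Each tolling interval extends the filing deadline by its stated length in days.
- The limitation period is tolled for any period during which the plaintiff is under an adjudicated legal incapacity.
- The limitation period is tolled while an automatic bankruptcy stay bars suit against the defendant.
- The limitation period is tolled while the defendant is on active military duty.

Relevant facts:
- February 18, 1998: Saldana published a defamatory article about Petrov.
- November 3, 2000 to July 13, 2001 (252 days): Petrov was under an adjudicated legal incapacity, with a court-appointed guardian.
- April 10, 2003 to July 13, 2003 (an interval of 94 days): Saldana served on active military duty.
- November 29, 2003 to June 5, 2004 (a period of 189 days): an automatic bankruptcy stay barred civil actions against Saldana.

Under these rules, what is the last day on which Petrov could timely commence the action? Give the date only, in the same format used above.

July 30, 2003

The limitation period began to run on February 18, 1998.
Adding the 54 months base period to February 18, 1998 gives a deadline of August 18, 2002, before any tolling.
The period was tolled for 252 days by the plaintiff's legal incapacity (November 3, 2000 to July 13, 2001), pushing the deadline to April 27, 2003.
The period was tolled for 94 days by the defendant's active military service (April 10, 2003 to July 13, 2003), pushing the deadline to July 30, 2003.
The automatic bankruptcy stay from November 29, 2003 to June 5, 2004 began after the period had already run on July 30, 2003, so it has no tolling effect.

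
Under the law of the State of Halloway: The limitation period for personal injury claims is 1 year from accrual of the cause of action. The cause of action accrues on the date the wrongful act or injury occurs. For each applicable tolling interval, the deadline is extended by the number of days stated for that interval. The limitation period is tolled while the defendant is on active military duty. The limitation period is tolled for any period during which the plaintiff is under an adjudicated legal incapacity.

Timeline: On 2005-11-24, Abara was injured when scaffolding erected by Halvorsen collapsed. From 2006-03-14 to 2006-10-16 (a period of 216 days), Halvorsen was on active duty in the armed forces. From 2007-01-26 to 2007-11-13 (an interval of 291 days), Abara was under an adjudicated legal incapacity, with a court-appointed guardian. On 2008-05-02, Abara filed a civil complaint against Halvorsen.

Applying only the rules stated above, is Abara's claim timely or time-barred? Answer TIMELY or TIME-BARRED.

The limitation period began to run on 2005-11-24.
Adding the 1 year base period to 2005-11-24 gives a deadline of 2006-11-24, before any tolling.
Because the defendant's active military service ran from 2006-03-14 to 2006-10-16, the deadline is extended by 216 days to 2007-06-28.
The period was tolled for 291 days by the plaintiff's legal incapacity (2007-01-26 to 2007-11-13), pushing the deadline to 2008-04-14.
The 2008-05-02 filing falls after the 2008-04-14 deadline; the claim is time-barred.

TIME-BARRED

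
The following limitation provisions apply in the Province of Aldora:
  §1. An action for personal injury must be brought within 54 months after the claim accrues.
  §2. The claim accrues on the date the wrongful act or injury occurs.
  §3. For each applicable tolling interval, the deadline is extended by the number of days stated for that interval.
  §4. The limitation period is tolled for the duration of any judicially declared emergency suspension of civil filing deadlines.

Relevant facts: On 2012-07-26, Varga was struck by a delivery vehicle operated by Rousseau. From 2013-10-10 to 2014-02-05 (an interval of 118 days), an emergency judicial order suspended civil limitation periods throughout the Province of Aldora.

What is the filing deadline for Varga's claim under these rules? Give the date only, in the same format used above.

2017-05-24

The limitation period began to run on 2012-07-26.
Adding the 54 months base period to 2012-07-26 gives a deadline of 2017-01-26, before any tolling.
The emergency suspension of filing deadlines from 2013-10-10 to 2014-02-05 tolled the period for 118 days, extending the deadline to 2017-05-24.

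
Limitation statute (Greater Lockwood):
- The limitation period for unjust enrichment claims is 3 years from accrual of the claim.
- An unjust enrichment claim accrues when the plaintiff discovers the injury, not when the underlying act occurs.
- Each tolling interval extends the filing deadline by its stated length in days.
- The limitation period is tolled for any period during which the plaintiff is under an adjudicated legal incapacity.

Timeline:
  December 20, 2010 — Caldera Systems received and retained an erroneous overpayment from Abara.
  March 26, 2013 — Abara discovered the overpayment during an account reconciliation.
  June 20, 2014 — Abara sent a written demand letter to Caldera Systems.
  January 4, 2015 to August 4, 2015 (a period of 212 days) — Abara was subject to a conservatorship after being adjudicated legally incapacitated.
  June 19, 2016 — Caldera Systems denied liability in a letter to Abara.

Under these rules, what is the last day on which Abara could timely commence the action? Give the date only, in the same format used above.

The claim did not accrue until Abara discovered the injury on March 26, 2013; the December 20, 2010 act date does not start the clock under the stated rule.
Adding the 3 years base period to March 26, 2013 gives a deadline of March 26, 2016, before any tolling.
Because the plaintiff's legal incapacity ran from January 4, 2015 to August 4, 2015, the deadline is extended by 212 days to October 24, 2016.
Nothing else in the chronology tolls or restarts the period.

October 24, 2016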